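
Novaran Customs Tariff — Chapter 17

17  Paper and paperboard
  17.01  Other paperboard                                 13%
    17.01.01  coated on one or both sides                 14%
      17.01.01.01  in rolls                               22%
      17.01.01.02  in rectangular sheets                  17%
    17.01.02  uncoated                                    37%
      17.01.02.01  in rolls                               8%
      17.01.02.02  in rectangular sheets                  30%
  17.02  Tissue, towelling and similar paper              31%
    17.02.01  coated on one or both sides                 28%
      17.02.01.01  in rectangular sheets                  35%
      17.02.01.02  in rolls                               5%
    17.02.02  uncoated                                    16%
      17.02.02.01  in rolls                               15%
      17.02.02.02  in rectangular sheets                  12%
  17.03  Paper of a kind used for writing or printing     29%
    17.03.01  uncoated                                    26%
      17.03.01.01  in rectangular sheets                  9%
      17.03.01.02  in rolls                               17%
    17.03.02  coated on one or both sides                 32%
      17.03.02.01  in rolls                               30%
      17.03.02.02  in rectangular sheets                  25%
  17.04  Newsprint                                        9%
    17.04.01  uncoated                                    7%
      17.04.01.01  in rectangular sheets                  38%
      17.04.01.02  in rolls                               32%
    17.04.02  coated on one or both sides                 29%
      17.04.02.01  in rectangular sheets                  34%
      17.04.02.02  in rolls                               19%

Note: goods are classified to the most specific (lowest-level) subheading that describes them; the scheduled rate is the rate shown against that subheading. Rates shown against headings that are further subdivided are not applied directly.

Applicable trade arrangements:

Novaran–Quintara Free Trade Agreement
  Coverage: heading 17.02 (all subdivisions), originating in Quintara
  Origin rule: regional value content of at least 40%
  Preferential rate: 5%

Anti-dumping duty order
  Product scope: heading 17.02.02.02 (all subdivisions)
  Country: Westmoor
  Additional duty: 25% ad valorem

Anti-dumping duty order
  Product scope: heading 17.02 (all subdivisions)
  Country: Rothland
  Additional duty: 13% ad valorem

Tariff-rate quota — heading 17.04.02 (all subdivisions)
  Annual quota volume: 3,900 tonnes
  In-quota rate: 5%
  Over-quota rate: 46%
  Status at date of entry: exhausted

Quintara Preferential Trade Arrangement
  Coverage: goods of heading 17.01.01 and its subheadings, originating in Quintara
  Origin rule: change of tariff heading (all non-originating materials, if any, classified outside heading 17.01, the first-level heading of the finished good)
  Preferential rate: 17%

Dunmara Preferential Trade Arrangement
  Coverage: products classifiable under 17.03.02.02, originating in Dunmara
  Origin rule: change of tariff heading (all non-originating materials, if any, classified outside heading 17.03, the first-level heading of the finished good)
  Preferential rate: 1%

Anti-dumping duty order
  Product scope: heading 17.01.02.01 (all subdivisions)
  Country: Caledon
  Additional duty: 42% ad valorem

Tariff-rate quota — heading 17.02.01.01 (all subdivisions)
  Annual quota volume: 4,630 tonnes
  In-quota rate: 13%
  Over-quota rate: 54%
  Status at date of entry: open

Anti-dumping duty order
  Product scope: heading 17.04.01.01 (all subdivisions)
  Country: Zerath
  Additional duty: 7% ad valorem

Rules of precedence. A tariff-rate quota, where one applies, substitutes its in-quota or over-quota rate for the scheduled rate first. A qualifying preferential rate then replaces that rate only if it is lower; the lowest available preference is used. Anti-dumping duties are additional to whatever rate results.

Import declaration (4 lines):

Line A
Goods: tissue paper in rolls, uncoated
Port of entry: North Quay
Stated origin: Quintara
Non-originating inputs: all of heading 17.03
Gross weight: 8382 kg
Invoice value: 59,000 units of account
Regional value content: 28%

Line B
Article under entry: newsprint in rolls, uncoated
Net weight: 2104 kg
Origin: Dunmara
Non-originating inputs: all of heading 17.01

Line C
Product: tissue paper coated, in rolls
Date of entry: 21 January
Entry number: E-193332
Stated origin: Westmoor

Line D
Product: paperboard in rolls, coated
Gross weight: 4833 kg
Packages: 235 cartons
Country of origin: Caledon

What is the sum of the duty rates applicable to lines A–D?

Line A: tissue paper → 17.02; uncoated → 17.02.02; in rolls → 17.02.02.01. Scheduled 15%. Quintara agreement on 17.02: RVC < 40%; Quintara agreement on 17.01.01: 17.02.02.01 not covered. → 15%.
Line B: newsprint → 17.04; uncoated → 17.04.01; in rolls → 17.04.01.02. Scheduled 32%. Dunmara agreement on 17.03.02.02: 17.04.01.02 not covered. → 32%.
Line C: tissue paper → 17.02; coated → 17.02.01; in rolls → 17.02.01.02. Scheduled 5%. No special measure applies. → 5%.
Line D: paperboard → 17.01; coated → 17.01.01; in rolls → 17.01.01.01. Scheduled 22%. No special measure applies. → 22%.
Sum: 15% + 32% + 5% + 22% = 74%.

74%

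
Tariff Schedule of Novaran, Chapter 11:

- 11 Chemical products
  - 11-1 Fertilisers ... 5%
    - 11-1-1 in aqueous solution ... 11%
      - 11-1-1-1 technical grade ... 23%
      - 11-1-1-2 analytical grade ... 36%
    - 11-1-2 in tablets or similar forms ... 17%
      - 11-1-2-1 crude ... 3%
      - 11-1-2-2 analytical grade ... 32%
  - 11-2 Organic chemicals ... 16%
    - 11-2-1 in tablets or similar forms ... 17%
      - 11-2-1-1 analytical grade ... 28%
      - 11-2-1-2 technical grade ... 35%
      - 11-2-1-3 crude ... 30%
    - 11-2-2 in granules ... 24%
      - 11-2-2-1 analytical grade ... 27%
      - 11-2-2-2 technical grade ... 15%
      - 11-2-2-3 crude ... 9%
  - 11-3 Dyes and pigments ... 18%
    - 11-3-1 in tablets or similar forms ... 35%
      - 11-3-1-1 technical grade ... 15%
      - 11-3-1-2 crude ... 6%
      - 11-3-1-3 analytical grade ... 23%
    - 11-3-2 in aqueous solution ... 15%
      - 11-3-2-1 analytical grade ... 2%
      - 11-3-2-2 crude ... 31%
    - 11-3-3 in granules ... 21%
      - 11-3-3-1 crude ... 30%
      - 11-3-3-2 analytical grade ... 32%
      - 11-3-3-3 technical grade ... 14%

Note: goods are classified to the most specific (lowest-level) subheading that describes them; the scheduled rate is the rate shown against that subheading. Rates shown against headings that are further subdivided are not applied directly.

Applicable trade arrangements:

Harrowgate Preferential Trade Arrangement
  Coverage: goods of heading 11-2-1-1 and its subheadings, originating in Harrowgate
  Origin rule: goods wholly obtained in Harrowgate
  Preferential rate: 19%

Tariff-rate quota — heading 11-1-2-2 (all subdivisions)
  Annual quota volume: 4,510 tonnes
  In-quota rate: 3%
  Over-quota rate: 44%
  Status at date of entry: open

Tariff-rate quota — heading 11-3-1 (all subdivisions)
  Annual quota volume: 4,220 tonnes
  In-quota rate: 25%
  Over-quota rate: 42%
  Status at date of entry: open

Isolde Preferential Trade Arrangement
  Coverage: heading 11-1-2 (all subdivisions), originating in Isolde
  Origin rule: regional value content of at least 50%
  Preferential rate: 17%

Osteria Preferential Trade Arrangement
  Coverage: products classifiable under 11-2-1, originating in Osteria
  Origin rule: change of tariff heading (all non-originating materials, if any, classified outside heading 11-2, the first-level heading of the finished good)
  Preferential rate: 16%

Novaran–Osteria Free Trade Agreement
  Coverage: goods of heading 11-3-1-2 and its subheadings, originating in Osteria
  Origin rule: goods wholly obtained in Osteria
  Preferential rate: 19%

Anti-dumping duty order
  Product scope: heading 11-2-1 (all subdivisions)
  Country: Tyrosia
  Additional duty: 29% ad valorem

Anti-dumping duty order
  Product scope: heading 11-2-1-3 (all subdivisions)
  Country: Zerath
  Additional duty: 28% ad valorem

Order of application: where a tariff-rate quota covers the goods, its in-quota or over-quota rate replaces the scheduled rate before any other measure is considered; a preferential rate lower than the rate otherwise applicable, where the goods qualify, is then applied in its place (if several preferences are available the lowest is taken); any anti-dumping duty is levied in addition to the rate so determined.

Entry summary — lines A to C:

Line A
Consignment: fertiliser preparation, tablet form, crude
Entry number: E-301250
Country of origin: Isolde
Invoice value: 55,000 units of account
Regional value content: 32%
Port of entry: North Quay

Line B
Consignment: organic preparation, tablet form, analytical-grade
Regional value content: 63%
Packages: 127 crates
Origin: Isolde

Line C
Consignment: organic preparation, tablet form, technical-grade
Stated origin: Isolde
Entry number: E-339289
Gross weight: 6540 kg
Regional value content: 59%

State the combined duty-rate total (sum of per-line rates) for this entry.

66%

Line A: fertiliser → 11-1; tablet form → 11-1-2; crude → 11-1-2-1. Scheduled 3%. Isolde agreement on 11-1-2: RVC < 50%. → 3%.
Line B: organic → 11-2; tablet form → 11-2-1; analytical-grade → 11-2-1-1. Scheduled 28%. Isolde agreement on 11-1-2: 11-2-1-1 not covered. → 28%.
Line C: organic → 11-2; tablet form → 11-2-1; technical-grade → 11-2-1-2. Scheduled 35%. Isolde agreement on 11-1-2: 11-2-1-2 not covered. → 35%.
Sum: 3% + 28% + 35% = 66%.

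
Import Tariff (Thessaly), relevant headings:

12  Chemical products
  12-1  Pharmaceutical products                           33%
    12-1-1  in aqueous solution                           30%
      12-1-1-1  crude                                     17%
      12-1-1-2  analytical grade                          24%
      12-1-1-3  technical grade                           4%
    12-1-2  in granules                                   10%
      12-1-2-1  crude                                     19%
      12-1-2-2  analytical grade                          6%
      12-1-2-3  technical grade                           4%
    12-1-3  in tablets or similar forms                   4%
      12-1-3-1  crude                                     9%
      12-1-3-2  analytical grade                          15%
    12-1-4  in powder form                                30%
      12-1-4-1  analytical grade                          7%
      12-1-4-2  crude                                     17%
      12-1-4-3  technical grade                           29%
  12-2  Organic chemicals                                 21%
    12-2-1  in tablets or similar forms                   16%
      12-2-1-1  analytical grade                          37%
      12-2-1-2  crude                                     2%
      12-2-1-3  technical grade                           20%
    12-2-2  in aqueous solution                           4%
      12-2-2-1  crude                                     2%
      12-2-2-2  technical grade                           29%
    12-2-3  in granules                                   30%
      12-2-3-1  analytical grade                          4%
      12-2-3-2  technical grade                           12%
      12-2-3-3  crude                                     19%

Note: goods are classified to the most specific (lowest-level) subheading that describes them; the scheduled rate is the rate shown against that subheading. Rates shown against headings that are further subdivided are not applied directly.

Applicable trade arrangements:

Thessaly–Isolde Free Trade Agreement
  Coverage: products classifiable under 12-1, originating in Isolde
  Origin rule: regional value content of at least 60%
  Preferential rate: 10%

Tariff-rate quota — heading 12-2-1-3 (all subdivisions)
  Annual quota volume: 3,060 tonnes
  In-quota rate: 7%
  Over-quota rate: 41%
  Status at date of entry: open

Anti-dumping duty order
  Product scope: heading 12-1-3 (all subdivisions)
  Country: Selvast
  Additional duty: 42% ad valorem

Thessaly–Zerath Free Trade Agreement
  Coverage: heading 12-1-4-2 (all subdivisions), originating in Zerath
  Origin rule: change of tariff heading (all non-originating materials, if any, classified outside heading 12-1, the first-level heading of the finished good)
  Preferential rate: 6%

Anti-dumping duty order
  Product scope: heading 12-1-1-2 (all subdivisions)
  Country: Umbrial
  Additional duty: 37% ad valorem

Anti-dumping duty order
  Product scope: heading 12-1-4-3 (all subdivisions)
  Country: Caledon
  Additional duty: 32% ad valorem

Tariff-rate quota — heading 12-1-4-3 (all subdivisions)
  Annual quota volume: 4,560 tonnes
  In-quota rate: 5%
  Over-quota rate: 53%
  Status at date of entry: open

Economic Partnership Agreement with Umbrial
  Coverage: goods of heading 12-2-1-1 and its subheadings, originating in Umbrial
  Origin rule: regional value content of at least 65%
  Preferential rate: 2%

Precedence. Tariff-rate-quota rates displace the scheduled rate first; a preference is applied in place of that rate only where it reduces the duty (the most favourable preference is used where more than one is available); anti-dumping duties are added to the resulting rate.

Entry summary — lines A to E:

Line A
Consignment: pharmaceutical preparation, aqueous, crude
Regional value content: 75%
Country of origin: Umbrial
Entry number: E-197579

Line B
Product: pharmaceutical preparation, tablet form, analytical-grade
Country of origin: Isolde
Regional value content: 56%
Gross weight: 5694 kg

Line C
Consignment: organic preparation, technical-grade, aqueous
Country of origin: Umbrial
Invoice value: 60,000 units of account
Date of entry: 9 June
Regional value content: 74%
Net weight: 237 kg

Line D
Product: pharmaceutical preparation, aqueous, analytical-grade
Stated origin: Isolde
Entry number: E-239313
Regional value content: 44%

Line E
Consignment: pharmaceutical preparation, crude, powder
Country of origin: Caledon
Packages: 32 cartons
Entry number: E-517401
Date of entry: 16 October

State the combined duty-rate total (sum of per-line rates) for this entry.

102%

Line A: pharmaceutical → 12-1; aqueous → 12-1-1; crude → 12-1-1-1. Scheduled 17%. Umbrial agreement on 12-2-1-1: 12-1-1-1 not covered. → 17%.
Line B: pharmaceutical → 12-1; tablet form → 12-1-3; analytical-grade → 12-1-3-2. Scheduled 15%. Isolde agreement on 12-1: RVC < 60%. → 15%.
Line C: organic → 12-2; aqueous → 12-2-2; technical-grade → 12-2-2-2. Scheduled 29%. Umbrial agreement on 12-2-1-1: 12-2-2-2 not covered. → 29%.
Line D: pharmaceutical → 12-1; aqueous → 12-1-1; analytical-grade → 12-1-1-2. Scheduled 24%. Isolde agreement on 12-1: RVC < 60%. → 24%.
Line E: pharmaceutical → 12-1; powder → 12-1-4; crude → 12-1-4-2. Scheduled 17%. No special measure applies. → 17%.
Sum: 17% + 15% + 29% + 24% + 17% = 102%.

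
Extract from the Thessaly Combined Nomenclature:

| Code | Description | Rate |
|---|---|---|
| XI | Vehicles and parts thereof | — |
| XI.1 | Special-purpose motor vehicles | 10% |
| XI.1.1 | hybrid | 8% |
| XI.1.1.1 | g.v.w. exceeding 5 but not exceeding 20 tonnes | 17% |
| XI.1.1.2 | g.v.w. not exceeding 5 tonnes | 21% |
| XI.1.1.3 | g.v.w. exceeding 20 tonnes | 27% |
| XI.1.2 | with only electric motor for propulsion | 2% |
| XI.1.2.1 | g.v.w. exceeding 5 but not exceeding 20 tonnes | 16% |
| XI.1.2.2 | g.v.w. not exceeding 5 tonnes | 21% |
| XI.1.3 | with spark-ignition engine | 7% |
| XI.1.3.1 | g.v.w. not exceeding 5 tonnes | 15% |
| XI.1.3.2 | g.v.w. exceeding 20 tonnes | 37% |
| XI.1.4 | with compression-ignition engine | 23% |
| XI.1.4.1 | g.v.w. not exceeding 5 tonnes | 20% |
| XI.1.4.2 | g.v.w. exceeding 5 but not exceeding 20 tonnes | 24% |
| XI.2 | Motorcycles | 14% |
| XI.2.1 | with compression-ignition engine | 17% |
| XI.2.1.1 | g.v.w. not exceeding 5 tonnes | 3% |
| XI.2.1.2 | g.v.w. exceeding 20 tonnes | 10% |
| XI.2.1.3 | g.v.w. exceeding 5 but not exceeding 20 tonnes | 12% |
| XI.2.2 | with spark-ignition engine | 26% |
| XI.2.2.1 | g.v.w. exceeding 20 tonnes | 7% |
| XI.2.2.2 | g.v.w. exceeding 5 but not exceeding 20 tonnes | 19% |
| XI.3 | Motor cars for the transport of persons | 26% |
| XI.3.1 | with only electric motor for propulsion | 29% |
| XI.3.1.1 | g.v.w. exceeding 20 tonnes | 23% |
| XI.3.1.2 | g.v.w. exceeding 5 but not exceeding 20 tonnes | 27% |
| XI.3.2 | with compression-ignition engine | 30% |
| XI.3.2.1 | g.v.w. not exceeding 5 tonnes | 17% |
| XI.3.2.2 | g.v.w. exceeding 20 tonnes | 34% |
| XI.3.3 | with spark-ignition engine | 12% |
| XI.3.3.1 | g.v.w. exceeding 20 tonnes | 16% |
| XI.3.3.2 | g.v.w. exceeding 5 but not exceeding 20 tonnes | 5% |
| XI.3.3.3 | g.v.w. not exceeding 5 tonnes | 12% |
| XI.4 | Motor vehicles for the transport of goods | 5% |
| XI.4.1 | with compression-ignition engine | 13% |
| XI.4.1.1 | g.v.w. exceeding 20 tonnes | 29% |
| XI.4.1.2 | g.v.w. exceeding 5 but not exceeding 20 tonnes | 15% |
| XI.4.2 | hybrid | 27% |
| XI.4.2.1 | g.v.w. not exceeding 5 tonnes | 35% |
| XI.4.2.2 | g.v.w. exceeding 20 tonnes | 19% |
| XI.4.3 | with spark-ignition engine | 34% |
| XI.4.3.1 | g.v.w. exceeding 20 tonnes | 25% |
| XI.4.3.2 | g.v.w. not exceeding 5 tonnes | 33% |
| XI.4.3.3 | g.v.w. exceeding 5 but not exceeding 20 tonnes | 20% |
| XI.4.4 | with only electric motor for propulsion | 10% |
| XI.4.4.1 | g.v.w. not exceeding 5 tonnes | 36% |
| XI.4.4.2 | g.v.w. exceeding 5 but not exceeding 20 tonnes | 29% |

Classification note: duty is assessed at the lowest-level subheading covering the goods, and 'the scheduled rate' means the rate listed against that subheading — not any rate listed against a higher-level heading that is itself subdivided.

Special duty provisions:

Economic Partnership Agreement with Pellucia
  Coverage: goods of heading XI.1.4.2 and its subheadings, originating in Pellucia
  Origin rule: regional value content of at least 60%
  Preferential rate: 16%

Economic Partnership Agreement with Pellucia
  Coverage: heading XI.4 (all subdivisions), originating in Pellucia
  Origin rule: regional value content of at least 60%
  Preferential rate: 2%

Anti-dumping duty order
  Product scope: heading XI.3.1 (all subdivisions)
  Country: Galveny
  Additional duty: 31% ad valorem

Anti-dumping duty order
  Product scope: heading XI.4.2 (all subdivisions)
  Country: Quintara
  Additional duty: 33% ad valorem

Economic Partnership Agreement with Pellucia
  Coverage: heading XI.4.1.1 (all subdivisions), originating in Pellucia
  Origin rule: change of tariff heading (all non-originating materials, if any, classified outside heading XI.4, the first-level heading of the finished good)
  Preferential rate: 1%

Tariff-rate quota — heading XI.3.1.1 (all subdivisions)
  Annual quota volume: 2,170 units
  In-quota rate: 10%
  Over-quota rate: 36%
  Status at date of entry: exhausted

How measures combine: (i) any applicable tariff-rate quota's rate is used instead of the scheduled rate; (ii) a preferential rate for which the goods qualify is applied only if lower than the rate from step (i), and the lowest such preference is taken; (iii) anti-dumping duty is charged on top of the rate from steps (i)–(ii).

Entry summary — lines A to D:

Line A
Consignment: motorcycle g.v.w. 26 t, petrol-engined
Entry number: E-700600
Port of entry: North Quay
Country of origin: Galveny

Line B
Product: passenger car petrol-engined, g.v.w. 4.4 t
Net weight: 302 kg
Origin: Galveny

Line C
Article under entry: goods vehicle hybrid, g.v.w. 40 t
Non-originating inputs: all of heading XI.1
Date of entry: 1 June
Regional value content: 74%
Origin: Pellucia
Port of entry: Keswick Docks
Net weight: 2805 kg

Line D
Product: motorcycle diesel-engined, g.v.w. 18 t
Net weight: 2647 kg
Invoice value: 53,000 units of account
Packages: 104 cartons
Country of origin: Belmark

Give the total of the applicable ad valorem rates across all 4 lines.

Line A: motorcycle → XI.2; petrol-engined → XI.2.2; g.v.w. 26 t → XI.2.2.1. Scheduled 7%. No special measure applies. → 7%.
Line B: passenger car → XI.3; petrol-engined → XI.3.3; g.v.w. 4.4 t → XI.3.3.3. Scheduled 12%. No special measure applies. → 12%.
Line C: goods vehicle → XI.4; hybrid → XI.4.2; g.v.w. 40 t → XI.4.2.2. Scheduled 19%. Pellucia agreement on XI.1.4.2: XI.4.2.2 not covered; Pellucia agreement on XI.4: RVC ≥ 60% → 2% available; Pellucia agreement on XI.4.1.1: XI.4.2.2 not covered; preferential 2%. → 2%.
Line D: motorcycle → XI.2; diesel-engined → XI.2.1; g.v.w. 18 t → XI.2.1.3. Scheduled 12%. No special measure applies. → 12%.
Sum: 7% + 12% + 2% + 12% = 33%.

33%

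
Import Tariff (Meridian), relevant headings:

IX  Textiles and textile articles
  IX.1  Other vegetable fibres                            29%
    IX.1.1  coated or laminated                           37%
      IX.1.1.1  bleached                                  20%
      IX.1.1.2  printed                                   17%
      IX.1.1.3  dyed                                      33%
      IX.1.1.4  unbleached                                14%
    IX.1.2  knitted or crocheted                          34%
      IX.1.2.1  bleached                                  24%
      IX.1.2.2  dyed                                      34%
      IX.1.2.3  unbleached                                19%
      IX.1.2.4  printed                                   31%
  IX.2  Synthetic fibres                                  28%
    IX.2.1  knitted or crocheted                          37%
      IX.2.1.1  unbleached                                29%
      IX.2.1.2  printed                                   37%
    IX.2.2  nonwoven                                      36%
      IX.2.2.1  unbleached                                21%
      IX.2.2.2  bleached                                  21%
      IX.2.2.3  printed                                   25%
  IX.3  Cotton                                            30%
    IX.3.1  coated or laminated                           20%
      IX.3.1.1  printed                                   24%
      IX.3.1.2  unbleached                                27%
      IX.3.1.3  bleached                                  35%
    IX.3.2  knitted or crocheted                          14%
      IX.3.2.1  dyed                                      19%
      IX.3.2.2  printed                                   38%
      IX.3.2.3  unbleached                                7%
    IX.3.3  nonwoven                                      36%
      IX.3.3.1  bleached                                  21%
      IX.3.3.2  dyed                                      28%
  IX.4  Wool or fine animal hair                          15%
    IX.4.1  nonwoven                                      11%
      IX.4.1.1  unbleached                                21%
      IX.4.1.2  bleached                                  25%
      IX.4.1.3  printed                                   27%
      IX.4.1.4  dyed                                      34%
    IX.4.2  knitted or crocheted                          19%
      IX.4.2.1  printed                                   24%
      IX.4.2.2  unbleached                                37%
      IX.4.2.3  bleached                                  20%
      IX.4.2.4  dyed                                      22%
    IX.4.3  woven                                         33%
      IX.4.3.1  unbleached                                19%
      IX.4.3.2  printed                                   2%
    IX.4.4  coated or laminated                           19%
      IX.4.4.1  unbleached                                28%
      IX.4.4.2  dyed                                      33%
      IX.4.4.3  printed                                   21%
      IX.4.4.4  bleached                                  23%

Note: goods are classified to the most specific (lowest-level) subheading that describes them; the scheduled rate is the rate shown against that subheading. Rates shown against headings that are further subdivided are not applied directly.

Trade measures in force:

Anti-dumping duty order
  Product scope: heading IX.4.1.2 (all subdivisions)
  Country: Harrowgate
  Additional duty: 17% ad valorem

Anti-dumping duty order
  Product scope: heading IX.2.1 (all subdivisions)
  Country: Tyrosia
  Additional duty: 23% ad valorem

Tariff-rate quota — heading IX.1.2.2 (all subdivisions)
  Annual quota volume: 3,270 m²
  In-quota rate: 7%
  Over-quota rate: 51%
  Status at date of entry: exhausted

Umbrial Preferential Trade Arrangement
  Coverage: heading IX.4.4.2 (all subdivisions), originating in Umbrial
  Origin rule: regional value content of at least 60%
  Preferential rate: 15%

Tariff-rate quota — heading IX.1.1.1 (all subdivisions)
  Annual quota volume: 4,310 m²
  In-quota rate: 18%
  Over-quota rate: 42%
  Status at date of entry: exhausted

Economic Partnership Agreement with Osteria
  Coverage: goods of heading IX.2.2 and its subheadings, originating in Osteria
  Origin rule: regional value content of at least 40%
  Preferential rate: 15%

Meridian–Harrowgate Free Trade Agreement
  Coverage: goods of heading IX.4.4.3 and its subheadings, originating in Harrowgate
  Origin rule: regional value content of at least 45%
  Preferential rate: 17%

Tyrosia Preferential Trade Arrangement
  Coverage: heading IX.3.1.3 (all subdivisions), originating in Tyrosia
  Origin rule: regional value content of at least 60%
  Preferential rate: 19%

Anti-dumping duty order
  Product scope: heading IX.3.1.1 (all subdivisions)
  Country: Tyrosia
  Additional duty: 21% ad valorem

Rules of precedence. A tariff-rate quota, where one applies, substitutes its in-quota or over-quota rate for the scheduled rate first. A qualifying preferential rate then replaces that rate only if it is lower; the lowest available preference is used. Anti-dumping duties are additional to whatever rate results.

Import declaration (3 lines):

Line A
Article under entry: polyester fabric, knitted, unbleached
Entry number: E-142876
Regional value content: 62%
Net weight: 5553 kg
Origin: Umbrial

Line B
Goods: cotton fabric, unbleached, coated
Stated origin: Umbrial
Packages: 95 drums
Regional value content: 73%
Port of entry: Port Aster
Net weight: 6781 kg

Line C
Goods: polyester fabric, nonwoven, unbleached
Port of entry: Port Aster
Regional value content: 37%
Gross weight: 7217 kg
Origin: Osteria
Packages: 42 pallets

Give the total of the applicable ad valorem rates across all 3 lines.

Line A: polyester → IX.2; knitted → IX.2.1; unbleached → IX.2.1.1. Scheduled 29%. Umbrial agreement on IX.4.4.2: IX.2.1.1 not covered. → 29%.
Line B: cotton → IX.3; coated → IX.3.1; unbleached → IX.3.1.2. Scheduled 27%. Umbrial agreement on IX.4.4.2: IX.3.1.2 not covered. → 27%.
Line C: polyester → IX.2; nonwoven → IX.2.2; unbleached → IX.2.2.1. Scheduled 21%. Osteria agreement on IX.2.2: RVC < 40%. → 21%.
Sum: 29% + 27% + 21% = 77%.

77%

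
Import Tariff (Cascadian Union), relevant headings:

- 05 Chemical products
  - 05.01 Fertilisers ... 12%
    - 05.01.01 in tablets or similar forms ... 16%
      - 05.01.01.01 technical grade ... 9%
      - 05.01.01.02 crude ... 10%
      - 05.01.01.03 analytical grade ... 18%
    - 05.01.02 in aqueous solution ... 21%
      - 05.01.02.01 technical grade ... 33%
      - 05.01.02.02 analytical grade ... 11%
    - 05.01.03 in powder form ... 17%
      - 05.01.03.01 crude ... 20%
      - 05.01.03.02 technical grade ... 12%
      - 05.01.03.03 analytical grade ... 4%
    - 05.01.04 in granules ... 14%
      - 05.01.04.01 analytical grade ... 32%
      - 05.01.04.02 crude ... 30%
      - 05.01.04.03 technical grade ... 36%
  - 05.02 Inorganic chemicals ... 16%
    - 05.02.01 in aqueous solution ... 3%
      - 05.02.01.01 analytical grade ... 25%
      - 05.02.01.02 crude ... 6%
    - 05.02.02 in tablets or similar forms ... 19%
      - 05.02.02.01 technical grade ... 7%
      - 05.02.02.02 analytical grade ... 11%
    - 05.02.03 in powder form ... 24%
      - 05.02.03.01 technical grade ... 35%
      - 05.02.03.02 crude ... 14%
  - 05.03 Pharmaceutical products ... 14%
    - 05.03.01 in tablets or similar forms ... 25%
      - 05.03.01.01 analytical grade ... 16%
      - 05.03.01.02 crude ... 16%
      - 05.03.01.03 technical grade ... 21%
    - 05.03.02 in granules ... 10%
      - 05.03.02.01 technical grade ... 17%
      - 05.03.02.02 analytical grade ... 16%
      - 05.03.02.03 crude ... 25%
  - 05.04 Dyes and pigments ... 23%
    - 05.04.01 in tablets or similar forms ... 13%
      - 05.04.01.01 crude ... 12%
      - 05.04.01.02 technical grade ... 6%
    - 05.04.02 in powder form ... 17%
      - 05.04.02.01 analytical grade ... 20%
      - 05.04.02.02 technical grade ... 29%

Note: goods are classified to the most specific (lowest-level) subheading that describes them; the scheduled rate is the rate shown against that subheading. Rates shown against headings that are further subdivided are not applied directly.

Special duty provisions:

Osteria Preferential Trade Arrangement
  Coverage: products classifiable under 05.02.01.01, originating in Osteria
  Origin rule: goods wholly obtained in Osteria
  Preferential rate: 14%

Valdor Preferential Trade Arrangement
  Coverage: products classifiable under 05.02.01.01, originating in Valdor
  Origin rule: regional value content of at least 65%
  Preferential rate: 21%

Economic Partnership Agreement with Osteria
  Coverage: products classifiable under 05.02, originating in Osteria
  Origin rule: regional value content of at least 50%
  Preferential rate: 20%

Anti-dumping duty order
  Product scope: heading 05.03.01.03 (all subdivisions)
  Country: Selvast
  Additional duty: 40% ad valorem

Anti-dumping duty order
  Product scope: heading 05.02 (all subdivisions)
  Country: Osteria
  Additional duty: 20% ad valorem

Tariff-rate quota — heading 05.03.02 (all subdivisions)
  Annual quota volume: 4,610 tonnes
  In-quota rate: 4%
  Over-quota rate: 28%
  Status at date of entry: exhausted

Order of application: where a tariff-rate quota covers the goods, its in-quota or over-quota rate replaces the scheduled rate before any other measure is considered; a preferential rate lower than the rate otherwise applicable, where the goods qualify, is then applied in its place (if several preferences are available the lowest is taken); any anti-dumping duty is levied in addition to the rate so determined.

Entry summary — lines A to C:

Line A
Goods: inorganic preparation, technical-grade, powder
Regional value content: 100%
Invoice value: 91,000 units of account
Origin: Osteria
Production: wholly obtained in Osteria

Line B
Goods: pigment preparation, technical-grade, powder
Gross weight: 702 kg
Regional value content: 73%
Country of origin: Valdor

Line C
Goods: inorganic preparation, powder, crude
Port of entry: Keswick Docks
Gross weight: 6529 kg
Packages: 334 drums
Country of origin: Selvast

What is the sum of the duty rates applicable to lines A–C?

83%

Line A: inorganic → 05.02; powder → 05.02.03; technical-grade → 05.02.03.01. Scheduled 35%. Osteria agreement on 05.02.01.01: 05.02.03.01 not covered; Osteria agreement on 05.02: RVC ≥ 50% → 20% available; preferential 20%; anti-dumping (Osteria, 05.02): +20%; total 20% + 20% = 40%. → 40%.
Line B: pigment → 05.04; powder → 05.04.02; technical-grade → 05.04.02.02. Scheduled 29%. Valdor agreement on 05.02.01.01: 05.04.02.02 not covered. → 29%.
Line C: inorganic → 05.02; powder → 05.02.03; crude → 05.02.03.02. Scheduled 14%. No special measure applies. → 14%.
Sum: 40% + 29% + 14% = 83%.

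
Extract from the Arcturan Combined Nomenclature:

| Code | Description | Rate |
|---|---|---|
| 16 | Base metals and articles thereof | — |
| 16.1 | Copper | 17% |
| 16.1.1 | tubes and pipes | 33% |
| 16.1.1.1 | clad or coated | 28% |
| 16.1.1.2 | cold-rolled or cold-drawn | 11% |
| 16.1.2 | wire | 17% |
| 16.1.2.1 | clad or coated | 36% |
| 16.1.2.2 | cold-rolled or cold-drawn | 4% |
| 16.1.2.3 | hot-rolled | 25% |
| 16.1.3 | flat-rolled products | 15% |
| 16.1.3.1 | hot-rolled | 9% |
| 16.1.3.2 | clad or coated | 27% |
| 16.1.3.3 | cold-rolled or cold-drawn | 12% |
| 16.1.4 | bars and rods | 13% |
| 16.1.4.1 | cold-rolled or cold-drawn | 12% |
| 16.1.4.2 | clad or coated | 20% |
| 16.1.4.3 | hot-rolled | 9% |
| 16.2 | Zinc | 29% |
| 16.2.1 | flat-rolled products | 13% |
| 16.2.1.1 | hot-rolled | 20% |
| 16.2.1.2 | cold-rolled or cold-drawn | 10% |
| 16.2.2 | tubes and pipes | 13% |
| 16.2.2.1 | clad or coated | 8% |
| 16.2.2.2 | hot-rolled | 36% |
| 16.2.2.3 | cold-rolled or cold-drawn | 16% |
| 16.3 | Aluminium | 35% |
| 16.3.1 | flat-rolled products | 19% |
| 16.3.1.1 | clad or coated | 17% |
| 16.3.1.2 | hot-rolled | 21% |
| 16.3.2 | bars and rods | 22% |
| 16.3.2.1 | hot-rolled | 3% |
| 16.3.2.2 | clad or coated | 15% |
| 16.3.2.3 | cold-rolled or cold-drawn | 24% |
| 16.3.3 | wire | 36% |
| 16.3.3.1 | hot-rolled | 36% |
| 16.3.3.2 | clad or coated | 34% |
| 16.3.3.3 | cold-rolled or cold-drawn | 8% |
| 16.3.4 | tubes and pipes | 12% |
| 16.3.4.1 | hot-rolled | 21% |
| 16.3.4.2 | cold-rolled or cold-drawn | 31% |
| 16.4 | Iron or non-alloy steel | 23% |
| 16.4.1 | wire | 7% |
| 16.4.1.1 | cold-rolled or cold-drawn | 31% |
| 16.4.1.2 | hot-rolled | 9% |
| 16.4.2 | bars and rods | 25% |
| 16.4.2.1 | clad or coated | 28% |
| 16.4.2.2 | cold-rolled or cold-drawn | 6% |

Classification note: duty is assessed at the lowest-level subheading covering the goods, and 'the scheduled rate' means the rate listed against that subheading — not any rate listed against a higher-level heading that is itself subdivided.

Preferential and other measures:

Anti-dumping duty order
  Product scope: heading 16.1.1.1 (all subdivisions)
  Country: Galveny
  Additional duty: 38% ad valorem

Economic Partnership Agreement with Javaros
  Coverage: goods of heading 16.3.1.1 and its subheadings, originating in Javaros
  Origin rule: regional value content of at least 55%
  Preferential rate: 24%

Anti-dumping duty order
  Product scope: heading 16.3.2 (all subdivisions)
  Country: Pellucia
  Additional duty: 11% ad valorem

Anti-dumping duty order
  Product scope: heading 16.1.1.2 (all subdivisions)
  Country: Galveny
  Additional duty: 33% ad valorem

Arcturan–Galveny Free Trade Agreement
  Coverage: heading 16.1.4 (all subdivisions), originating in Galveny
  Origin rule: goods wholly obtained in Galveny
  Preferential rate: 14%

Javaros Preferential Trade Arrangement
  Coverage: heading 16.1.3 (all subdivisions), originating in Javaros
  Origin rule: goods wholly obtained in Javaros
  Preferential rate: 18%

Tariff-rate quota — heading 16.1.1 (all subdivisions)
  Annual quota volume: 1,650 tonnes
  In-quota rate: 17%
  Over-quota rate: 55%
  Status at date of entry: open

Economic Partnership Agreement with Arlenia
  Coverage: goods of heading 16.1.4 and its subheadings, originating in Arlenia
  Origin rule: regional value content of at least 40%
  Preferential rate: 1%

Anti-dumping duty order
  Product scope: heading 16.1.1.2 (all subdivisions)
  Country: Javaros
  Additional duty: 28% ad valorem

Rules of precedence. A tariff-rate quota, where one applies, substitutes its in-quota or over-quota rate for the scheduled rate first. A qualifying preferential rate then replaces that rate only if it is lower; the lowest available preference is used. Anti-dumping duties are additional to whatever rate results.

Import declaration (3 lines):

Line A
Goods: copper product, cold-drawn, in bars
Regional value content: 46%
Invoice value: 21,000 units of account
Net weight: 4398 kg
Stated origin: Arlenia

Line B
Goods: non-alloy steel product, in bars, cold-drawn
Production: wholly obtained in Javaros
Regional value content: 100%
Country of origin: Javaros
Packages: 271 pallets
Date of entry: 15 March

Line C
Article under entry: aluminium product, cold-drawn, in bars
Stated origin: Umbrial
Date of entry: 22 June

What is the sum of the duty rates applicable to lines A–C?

31%

Line A: copper → 16.1; in bars → 16.1.4; cold-drawn → 16.1.4.1. Scheduled 12%. Arlenia agreement on 16.1.4: RVC ≥ 40% → 1% available; preferential 1%. → 1%.
Line B: non-alloy steel → 16.4; in bars → 16.4.2; cold-drawn → 16.4.2.2. Scheduled 6%. Javaros agreement on 16.3.1.1: 16.4.2.2 not covered; Javaros agreement on 16.1.3: 16.4.2.2 not covered. → 6%.
Line C: aluminium → 16.3; in bars → 16.3.2; cold-drawn → 16.3.2.3. Scheduled 24%. No special measure applies. → 24%.
Sum: 1% + 6% + 24% = 31%.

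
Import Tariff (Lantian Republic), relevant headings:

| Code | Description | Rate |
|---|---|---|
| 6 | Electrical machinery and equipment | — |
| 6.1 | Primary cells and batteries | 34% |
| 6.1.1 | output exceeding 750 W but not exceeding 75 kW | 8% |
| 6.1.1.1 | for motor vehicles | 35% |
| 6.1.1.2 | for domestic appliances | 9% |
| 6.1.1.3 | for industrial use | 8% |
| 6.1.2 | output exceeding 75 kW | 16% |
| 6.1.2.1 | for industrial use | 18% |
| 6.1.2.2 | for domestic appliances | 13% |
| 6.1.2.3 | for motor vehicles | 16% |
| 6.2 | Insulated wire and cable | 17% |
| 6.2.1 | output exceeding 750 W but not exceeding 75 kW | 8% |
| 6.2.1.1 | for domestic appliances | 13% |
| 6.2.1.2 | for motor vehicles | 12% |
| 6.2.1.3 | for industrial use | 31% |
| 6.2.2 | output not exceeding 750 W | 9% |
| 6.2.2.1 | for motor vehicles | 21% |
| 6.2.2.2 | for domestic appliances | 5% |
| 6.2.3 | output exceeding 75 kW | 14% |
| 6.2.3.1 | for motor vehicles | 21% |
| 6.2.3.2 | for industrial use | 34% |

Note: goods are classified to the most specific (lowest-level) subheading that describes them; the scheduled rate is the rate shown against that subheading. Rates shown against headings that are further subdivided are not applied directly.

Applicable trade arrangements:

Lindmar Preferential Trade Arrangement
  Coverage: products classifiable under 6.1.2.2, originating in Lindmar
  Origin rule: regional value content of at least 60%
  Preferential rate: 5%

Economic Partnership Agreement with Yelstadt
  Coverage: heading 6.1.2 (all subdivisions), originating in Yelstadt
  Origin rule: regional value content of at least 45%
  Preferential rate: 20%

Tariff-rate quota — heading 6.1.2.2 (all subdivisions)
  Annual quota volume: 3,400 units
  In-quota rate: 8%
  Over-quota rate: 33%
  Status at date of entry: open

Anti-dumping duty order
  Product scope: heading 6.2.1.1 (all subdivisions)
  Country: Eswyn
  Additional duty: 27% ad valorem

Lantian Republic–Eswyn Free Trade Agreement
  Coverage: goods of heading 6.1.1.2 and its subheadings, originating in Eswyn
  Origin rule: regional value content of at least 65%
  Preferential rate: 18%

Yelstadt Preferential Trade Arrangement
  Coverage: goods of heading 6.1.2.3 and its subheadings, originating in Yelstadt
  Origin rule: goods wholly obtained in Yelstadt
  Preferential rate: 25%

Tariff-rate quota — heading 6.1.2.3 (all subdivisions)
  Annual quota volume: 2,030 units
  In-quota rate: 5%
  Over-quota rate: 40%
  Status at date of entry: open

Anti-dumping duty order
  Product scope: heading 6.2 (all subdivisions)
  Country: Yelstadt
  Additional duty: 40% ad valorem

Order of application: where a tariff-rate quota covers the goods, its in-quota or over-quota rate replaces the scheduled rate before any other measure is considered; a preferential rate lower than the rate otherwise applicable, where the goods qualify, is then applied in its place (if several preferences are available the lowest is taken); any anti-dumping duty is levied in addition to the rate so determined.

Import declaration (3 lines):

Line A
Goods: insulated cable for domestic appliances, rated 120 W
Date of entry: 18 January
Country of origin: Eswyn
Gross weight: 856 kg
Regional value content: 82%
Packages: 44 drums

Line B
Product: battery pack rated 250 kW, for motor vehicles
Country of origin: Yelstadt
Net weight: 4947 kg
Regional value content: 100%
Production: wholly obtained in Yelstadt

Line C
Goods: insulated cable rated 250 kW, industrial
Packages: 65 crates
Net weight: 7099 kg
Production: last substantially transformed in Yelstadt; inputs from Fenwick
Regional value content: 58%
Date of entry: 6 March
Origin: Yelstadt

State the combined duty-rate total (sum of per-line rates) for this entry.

Line A: insulated cable → 6.2; rated 120 W → 6.2.2; for domestic appliances → 6.2.2.2. Scheduled 5%. Eswyn agreement on 6.1.1.2: 6.2.2.2 not covered. → 5%.
Line B: battery pack → 6.1; rated 250 kW → 6.1.2; for motor vehicles → 6.1.2.3. Scheduled 16%. quota on 6.1.2.3 open → in-quota 5%; Yelstadt agreement on 6.1.2: RVC ≥ 45% → 20% available; Yelstadt agreement on 6.1.2.3: wholly obtained → 25% available; preference 20% not lower than 5% → no reduction. → 5%.
Line C: insulated cable → 6.2; rated 250 kW → 6.2.3; industrial → 6.2.3.2. Scheduled 34%. Yelstadt agreement on 6.1.2: 6.2.3.2 not covered; Yelstadt agreement on 6.1.2.3: 6.2.3.2 not covered; anti-dumping (Yelstadt, 6.2): +40%; total 34% + 40% = 74%. → 74%.
Sum: 5% + 5% + 74% = 84%.

84%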